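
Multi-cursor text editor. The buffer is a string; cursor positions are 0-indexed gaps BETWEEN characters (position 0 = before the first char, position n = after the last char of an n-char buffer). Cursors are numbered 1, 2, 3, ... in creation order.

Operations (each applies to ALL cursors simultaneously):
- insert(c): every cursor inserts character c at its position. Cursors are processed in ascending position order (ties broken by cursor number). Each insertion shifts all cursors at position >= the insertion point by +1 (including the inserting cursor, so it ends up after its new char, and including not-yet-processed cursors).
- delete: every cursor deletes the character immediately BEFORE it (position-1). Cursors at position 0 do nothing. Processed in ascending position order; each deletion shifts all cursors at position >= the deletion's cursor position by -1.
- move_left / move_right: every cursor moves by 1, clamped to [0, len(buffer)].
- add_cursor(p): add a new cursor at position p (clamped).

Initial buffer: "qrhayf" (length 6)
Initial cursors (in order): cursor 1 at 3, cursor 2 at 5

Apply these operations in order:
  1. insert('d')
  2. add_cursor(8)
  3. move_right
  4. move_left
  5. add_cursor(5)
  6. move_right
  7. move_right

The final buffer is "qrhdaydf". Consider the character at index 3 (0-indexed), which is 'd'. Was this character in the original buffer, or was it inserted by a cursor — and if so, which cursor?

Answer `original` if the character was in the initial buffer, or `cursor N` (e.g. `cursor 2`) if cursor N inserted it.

After op 1 (insert('d')): buffer="qrhdaydf" (len 8), cursors c1@4 c2@7, authorship ...1..2.
After op 2 (add_cursor(8)): buffer="qrhdaydf" (len 8), cursors c1@4 c2@7 c3@8, authorship ...1..2.
After op 3 (move_right): buffer="qrhdaydf" (len 8), cursors c1@5 c2@8 c3@8, authorship ...1..2.
After op 4 (move_left): buffer="qrhdaydf" (len 8), cursors c1@4 c2@7 c3@7, authorship ...1..2.
After op 5 (add_cursor(5)): buffer="qrhdaydf" (len 8), cursors c1@4 c4@5 c2@7 c3@7, authorship ...1..2.
After op 6 (move_right): buffer="qrhdaydf" (len 8), cursors c1@5 c4@6 c2@8 c3@8, authorship ...1..2.
After op 7 (move_right): buffer="qrhdaydf" (len 8), cursors c1@6 c4@7 c2@8 c3@8, authorship ...1..2.
Authorship (.=original, N=cursor N): . . . 1 . . 2 .
Index 3: author = 1

Answer: cursor 1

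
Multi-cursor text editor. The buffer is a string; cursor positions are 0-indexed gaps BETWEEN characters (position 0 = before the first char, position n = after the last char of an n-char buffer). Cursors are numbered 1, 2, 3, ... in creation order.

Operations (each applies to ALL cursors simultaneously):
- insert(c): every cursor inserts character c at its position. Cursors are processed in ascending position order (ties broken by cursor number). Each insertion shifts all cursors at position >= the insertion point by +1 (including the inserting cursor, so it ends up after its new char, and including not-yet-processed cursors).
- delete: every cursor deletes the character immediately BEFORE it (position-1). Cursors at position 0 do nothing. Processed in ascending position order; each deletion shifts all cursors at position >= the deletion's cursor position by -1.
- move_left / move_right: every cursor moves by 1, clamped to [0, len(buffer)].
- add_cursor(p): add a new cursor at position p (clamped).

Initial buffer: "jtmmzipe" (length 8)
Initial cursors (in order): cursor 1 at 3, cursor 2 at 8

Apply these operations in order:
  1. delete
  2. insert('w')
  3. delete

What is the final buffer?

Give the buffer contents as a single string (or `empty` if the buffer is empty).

Answer: jtmzip

Derivation:
After op 1 (delete): buffer="jtmzip" (len 6), cursors c1@2 c2@6, authorship ......
After op 2 (insert('w')): buffer="jtwmzipw" (len 8), cursors c1@3 c2@8, authorship ..1....2
After op 3 (delete): buffer="jtmzip" (len 6), cursors c1@2 c2@6, authorship ......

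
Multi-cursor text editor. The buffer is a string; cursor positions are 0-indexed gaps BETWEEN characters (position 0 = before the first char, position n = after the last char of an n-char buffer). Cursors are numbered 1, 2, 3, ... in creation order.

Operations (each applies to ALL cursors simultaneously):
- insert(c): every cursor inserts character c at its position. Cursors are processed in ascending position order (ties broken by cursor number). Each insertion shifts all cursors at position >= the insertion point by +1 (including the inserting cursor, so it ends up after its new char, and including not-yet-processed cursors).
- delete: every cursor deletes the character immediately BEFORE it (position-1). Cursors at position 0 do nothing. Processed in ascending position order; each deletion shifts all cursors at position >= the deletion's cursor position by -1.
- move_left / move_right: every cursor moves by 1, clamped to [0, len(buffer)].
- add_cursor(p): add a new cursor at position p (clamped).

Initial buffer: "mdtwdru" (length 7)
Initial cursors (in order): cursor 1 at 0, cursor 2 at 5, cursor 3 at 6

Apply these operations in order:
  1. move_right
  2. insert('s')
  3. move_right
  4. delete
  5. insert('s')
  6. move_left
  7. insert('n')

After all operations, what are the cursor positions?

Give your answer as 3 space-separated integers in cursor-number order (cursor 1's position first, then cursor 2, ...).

Answer: 3 12 12

Derivation:
After op 1 (move_right): buffer="mdtwdru" (len 7), cursors c1@1 c2@6 c3@7, authorship .......
After op 2 (insert('s')): buffer="msdtwdrsus" (len 10), cursors c1@2 c2@8 c3@10, authorship .1.....2.3
After op 3 (move_right): buffer="msdtwdrsus" (len 10), cursors c1@3 c2@9 c3@10, authorship .1.....2.3
After op 4 (delete): buffer="mstwdrs" (len 7), cursors c1@2 c2@7 c3@7, authorship .1....2
After op 5 (insert('s')): buffer="msstwdrsss" (len 10), cursors c1@3 c2@10 c3@10, authorship .11....223
After op 6 (move_left): buffer="msstwdrsss" (len 10), cursors c1@2 c2@9 c3@9, authorship .11....223
After op 7 (insert('n')): buffer="msnstwdrssnns" (len 13), cursors c1@3 c2@12 c3@12, authorship .111....22233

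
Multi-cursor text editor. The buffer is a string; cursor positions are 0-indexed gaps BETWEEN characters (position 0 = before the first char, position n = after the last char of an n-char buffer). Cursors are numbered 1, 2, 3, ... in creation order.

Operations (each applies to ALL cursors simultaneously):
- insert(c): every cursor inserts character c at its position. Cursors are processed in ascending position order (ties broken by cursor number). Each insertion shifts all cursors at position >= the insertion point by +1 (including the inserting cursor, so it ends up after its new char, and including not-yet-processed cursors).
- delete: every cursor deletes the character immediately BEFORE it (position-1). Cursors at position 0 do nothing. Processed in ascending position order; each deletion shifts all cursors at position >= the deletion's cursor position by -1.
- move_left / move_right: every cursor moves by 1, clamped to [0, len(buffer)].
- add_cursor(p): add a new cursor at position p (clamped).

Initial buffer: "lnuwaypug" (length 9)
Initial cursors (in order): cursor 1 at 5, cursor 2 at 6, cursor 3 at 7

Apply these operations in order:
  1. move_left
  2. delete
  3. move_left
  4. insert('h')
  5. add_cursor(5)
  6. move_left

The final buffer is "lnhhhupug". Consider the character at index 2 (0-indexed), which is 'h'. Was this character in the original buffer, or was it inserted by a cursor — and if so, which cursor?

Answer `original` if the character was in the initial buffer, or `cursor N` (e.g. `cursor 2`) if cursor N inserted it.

After op 1 (move_left): buffer="lnuwaypug" (len 9), cursors c1@4 c2@5 c3@6, authorship .........
After op 2 (delete): buffer="lnupug" (len 6), cursors c1@3 c2@3 c3@3, authorship ......
After op 3 (move_left): buffer="lnupug" (len 6), cursors c1@2 c2@2 c3@2, authorship ......
After op 4 (insert('h')): buffer="lnhhhupug" (len 9), cursors c1@5 c2@5 c3@5, authorship ..123....
After op 5 (add_cursor(5)): buffer="lnhhhupug" (len 9), cursors c1@5 c2@5 c3@5 c4@5, authorship ..123....
After op 6 (move_left): buffer="lnhhhupug" (len 9), cursors c1@4 c2@4 c3@4 c4@4, authorship ..123....
Authorship (.=original, N=cursor N): . . 1 2 3 . . . .
Index 2: author = 1

Answer: cursor 1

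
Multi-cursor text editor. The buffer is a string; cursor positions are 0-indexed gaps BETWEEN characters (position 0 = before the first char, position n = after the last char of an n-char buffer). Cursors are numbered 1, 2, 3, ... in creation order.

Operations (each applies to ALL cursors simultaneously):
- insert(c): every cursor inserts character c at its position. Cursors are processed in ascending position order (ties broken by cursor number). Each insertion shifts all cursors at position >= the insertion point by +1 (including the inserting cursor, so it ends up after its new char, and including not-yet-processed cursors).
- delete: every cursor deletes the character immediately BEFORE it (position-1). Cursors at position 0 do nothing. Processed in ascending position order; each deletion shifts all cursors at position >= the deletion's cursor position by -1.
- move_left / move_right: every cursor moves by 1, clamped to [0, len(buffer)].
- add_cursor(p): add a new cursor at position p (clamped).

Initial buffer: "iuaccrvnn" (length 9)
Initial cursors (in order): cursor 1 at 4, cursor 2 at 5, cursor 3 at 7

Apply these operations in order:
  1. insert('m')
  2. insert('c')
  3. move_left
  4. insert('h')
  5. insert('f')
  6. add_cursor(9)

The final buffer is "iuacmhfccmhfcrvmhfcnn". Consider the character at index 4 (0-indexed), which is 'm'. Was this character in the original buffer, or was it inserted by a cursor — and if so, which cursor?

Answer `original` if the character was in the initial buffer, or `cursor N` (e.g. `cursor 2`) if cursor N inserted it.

Answer: cursor 1

Derivation:
After op 1 (insert('m')): buffer="iuacmcmrvmnn" (len 12), cursors c1@5 c2@7 c3@10, authorship ....1.2..3..
After op 2 (insert('c')): buffer="iuacmccmcrvmcnn" (len 15), cursors c1@6 c2@9 c3@13, authorship ....11.22..33..
After op 3 (move_left): buffer="iuacmccmcrvmcnn" (len 15), cursors c1@5 c2@8 c3@12, authorship ....11.22..33..
After op 4 (insert('h')): buffer="iuacmhccmhcrvmhcnn" (len 18), cursors c1@6 c2@10 c3@15, authorship ....111.222..333..
After op 5 (insert('f')): buffer="iuacmhfccmhfcrvmhfcnn" (len 21), cursors c1@7 c2@12 c3@18, authorship ....1111.2222..3333..
After op 6 (add_cursor(9)): buffer="iuacmhfccmhfcrvmhfcnn" (len 21), cursors c1@7 c4@9 c2@12 c3@18, authorship ....1111.2222..3333..
Authorship (.=original, N=cursor N): . . . . 1 1 1 1 . 2 2 2 2 . . 3 3 3 3 . .
Index 4: author = 1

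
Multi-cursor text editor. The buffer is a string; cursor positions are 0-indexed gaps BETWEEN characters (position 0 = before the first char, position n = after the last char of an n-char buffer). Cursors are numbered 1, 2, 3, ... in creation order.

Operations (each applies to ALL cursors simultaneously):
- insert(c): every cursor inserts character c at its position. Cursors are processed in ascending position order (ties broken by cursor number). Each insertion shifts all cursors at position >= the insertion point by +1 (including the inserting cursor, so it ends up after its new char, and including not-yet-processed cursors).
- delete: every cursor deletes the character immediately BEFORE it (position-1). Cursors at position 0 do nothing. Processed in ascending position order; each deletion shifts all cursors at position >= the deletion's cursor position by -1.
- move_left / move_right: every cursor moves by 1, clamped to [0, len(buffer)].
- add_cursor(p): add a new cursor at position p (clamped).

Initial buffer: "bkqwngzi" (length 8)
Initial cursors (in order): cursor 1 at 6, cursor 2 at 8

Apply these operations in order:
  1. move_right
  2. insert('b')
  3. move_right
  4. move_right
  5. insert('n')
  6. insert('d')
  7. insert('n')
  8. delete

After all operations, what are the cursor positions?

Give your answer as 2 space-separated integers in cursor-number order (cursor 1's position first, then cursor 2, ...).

After op 1 (move_right): buffer="bkqwngzi" (len 8), cursors c1@7 c2@8, authorship ........
After op 2 (insert('b')): buffer="bkqwngzbib" (len 10), cursors c1@8 c2@10, authorship .......1.2
After op 3 (move_right): buffer="bkqwngzbib" (len 10), cursors c1@9 c2@10, authorship .......1.2
After op 4 (move_right): buffer="bkqwngzbib" (len 10), cursors c1@10 c2@10, authorship .......1.2
After op 5 (insert('n')): buffer="bkqwngzbibnn" (len 12), cursors c1@12 c2@12, authorship .......1.212
After op 6 (insert('d')): buffer="bkqwngzbibnndd" (len 14), cursors c1@14 c2@14, authorship .......1.21212
After op 7 (insert('n')): buffer="bkqwngzbibnnddnn" (len 16), cursors c1@16 c2@16, authorship .......1.2121212
After op 8 (delete): buffer="bkqwngzbibnndd" (len 14), cursors c1@14 c2@14, authorship .......1.21212

Answer: 14 14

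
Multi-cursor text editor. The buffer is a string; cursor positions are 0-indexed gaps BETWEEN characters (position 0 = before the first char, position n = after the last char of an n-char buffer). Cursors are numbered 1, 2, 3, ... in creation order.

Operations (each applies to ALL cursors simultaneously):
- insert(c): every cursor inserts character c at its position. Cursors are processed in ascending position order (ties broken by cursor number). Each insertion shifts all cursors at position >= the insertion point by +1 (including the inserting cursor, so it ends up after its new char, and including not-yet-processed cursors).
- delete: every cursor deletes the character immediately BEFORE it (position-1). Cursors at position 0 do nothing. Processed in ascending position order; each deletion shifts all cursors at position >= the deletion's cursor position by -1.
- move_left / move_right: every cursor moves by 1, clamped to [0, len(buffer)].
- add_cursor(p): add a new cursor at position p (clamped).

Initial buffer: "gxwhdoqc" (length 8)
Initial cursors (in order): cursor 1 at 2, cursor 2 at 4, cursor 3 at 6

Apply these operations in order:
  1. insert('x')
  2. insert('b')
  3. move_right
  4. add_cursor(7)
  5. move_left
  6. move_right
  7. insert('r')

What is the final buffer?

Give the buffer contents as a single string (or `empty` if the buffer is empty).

Answer: gxxbwrhxrbdroxbqrc

Derivation:
After op 1 (insert('x')): buffer="gxxwhxdoxqc" (len 11), cursors c1@3 c2@6 c3@9, authorship ..1..2..3..
After op 2 (insert('b')): buffer="gxxbwhxbdoxbqc" (len 14), cursors c1@4 c2@8 c3@12, authorship ..11..22..33..
After op 3 (move_right): buffer="gxxbwhxbdoxbqc" (len 14), cursors c1@5 c2@9 c3@13, authorship ..11..22..33..
After op 4 (add_cursor(7)): buffer="gxxbwhxbdoxbqc" (len 14), cursors c1@5 c4@7 c2@9 c3@13, authorship ..11..22..33..
After op 5 (move_left): buffer="gxxbwhxbdoxbqc" (len 14), cursors c1@4 c4@6 c2@8 c3@12, authorship ..11..22..33..
After op 6 (move_right): buffer="gxxbwhxbdoxbqc" (len 14), cursors c1@5 c4@7 c2@9 c3@13, authorship ..11..22..33..
After op 7 (insert('r')): buffer="gxxbwrhxrbdroxbqrc" (len 18), cursors c1@6 c4@9 c2@12 c3@17, authorship ..11.1.242.2.33.3.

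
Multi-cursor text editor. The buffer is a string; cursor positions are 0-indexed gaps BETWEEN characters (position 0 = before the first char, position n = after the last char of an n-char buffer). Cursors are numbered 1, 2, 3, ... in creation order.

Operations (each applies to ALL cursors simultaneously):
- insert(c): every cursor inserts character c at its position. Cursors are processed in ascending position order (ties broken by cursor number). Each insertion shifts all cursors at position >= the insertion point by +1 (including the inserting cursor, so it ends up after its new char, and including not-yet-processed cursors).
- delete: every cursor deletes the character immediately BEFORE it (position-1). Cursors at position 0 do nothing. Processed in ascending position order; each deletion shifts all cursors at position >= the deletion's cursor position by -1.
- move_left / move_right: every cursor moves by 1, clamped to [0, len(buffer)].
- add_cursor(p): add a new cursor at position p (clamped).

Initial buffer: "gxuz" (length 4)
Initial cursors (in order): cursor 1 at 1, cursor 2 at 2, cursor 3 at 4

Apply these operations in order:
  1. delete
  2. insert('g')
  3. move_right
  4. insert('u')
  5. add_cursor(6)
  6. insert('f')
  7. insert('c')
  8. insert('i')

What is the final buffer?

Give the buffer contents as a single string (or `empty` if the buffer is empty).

After op 1 (delete): buffer="u" (len 1), cursors c1@0 c2@0 c3@1, authorship .
After op 2 (insert('g')): buffer="ggug" (len 4), cursors c1@2 c2@2 c3@4, authorship 12.3
After op 3 (move_right): buffer="ggug" (len 4), cursors c1@3 c2@3 c3@4, authorship 12.3
After op 4 (insert('u')): buffer="gguuugu" (len 7), cursors c1@5 c2@5 c3@7, authorship 12.1233
After op 5 (add_cursor(6)): buffer="gguuugu" (len 7), cursors c1@5 c2@5 c4@6 c3@7, authorship 12.1233
After op 6 (insert('f')): buffer="gguuuffgfuf" (len 11), cursors c1@7 c2@7 c4@9 c3@11, authorship 12.12123433
After op 7 (insert('c')): buffer="gguuuffccgfcufc" (len 15), cursors c1@9 c2@9 c4@12 c3@15, authorship 12.121212344333
After op 8 (insert('i')): buffer="gguuuffcciigfciufci" (len 19), cursors c1@11 c2@11 c4@15 c3@19, authorship 12.1212121234443333

Answer: gguuuffcciigfciufci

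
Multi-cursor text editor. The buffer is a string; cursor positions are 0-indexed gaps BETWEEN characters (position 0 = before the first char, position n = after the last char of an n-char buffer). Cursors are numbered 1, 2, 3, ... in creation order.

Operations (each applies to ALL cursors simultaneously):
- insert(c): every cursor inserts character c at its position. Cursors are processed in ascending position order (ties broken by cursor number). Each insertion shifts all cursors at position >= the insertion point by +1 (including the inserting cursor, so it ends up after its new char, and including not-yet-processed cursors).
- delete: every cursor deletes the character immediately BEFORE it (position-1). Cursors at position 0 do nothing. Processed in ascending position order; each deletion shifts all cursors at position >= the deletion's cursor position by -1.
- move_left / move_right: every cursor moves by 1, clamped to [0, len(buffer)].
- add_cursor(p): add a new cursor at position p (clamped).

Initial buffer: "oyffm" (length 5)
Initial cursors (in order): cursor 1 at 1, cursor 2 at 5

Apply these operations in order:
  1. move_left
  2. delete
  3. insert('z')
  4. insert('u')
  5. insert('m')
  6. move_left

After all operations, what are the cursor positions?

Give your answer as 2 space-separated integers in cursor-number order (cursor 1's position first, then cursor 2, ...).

Answer: 2 8

Derivation:
After op 1 (move_left): buffer="oyffm" (len 5), cursors c1@0 c2@4, authorship .....
After op 2 (delete): buffer="oyfm" (len 4), cursors c1@0 c2@3, authorship ....
After op 3 (insert('z')): buffer="zoyfzm" (len 6), cursors c1@1 c2@5, authorship 1...2.
After op 4 (insert('u')): buffer="zuoyfzum" (len 8), cursors c1@2 c2@7, authorship 11...22.
After op 5 (insert('m')): buffer="zumoyfzumm" (len 10), cursors c1@3 c2@9, authorship 111...222.
After op 6 (move_left): buffer="zumoyfzumm" (len 10), cursors c1@2 c2@8, authorship 111...222.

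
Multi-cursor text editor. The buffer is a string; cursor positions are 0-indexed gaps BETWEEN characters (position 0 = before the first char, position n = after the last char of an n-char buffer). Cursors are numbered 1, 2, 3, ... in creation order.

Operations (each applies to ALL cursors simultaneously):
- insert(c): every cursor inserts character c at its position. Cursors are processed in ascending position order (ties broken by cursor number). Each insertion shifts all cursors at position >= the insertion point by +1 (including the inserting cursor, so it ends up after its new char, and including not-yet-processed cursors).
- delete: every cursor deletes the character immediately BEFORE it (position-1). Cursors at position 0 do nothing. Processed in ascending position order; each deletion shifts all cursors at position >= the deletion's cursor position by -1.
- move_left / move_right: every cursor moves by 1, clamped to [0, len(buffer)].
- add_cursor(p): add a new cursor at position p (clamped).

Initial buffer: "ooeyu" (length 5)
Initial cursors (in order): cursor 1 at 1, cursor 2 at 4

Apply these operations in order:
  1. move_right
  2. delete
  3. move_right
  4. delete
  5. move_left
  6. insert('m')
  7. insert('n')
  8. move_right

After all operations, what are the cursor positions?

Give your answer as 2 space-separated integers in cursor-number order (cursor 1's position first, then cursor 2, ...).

After op 1 (move_right): buffer="ooeyu" (len 5), cursors c1@2 c2@5, authorship .....
After op 2 (delete): buffer="oey" (len 3), cursors c1@1 c2@3, authorship ...
After op 3 (move_right): buffer="oey" (len 3), cursors c1@2 c2@3, authorship ...
After op 4 (delete): buffer="o" (len 1), cursors c1@1 c2@1, authorship .
After op 5 (move_left): buffer="o" (len 1), cursors c1@0 c2@0, authorship .
After op 6 (insert('m')): buffer="mmo" (len 3), cursors c1@2 c2@2, authorship 12.
After op 7 (insert('n')): buffer="mmnno" (len 5), cursors c1@4 c2@4, authorship 1212.
After op 8 (move_right): buffer="mmnno" (len 5), cursors c1@5 c2@5, authorship 1212.

Answer: 5 5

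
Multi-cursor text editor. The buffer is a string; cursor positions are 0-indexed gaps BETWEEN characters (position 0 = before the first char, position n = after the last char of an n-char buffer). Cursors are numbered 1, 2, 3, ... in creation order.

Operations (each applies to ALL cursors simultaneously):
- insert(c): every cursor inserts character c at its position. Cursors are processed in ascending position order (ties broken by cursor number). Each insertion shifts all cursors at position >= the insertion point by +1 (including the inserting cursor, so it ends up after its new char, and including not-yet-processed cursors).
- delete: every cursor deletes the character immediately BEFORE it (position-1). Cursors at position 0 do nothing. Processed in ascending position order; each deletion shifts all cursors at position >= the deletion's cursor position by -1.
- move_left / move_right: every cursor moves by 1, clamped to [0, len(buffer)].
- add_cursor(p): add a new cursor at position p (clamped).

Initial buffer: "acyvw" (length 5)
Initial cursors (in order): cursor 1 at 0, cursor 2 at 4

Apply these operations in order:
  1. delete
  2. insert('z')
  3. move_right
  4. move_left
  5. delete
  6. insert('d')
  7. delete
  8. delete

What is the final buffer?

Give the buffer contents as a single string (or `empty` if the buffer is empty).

After op 1 (delete): buffer="acyw" (len 4), cursors c1@0 c2@3, authorship ....
After op 2 (insert('z')): buffer="zacyzw" (len 6), cursors c1@1 c2@5, authorship 1...2.
After op 3 (move_right): buffer="zacyzw" (len 6), cursors c1@2 c2@6, authorship 1...2.
After op 4 (move_left): buffer="zacyzw" (len 6), cursors c1@1 c2@5, authorship 1...2.
After op 5 (delete): buffer="acyw" (len 4), cursors c1@0 c2@3, authorship ....
After op 6 (insert('d')): buffer="dacydw" (len 6), cursors c1@1 c2@5, authorship 1...2.
After op 7 (delete): buffer="acyw" (len 4), cursors c1@0 c2@3, authorship ....
After op 8 (delete): buffer="acw" (len 3), cursors c1@0 c2@2, authorship ...

Answer: acw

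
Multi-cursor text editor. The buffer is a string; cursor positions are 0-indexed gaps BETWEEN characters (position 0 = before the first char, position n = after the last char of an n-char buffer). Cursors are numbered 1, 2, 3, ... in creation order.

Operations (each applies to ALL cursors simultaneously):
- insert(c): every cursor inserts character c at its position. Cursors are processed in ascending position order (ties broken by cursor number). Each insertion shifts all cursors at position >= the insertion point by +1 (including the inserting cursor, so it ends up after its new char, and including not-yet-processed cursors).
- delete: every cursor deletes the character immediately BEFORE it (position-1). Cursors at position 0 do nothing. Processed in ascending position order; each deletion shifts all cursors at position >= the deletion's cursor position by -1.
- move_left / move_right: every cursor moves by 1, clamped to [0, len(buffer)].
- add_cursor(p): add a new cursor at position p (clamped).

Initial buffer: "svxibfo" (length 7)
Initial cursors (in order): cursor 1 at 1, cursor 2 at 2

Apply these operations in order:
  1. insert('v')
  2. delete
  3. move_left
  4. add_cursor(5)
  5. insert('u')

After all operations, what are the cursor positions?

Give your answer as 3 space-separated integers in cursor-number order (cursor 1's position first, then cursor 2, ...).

After op 1 (insert('v')): buffer="svvvxibfo" (len 9), cursors c1@2 c2@4, authorship .1.2.....
After op 2 (delete): buffer="svxibfo" (len 7), cursors c1@1 c2@2, authorship .......
After op 3 (move_left): buffer="svxibfo" (len 7), cursors c1@0 c2@1, authorship .......
After op 4 (add_cursor(5)): buffer="svxibfo" (len 7), cursors c1@0 c2@1 c3@5, authorship .......
After op 5 (insert('u')): buffer="usuvxibufo" (len 10), cursors c1@1 c2@3 c3@8, authorship 1.2....3..

Answer: 1 3 8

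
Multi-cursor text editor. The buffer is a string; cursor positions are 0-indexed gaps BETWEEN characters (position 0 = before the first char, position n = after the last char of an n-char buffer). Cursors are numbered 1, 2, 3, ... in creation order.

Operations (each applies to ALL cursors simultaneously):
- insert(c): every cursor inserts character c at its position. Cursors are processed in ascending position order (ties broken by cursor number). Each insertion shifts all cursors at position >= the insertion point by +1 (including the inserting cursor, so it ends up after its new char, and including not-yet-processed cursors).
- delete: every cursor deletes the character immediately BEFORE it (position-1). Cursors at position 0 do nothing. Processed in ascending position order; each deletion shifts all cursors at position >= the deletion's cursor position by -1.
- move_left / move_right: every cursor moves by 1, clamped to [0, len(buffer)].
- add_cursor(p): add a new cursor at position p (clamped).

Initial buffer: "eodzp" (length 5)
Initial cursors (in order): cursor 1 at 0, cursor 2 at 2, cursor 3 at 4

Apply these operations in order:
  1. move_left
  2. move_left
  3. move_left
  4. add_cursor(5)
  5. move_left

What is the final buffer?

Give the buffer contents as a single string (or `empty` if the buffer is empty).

After op 1 (move_left): buffer="eodzp" (len 5), cursors c1@0 c2@1 c3@3, authorship .....
After op 2 (move_left): buffer="eodzp" (len 5), cursors c1@0 c2@0 c3@2, authorship .....
After op 3 (move_left): buffer="eodzp" (len 5), cursors c1@0 c2@0 c3@1, authorship .....
After op 4 (add_cursor(5)): buffer="eodzp" (len 5), cursors c1@0 c2@0 c3@1 c4@5, authorship .....
After op 5 (move_left): buffer="eodzp" (len 5), cursors c1@0 c2@0 c3@0 c4@4, authorship .....

Answer: eodzp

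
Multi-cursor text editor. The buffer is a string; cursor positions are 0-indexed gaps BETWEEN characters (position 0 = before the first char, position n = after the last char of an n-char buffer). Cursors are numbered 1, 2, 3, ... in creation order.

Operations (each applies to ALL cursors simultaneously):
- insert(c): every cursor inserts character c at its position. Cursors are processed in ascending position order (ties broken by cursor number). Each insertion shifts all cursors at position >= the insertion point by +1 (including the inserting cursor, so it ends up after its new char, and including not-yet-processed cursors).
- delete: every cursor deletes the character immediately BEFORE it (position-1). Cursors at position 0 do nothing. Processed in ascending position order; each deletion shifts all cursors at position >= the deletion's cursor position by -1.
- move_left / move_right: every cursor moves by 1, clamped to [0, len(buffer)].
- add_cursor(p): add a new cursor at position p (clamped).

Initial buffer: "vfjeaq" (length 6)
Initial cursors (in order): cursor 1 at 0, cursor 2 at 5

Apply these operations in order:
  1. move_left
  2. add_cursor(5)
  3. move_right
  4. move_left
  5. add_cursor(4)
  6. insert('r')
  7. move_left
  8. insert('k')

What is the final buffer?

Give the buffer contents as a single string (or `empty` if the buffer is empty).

Answer: krvfjerkkrakrq

Derivation:
After op 1 (move_left): buffer="vfjeaq" (len 6), cursors c1@0 c2@4, authorship ......
After op 2 (add_cursor(5)): buffer="vfjeaq" (len 6), cursors c1@0 c2@4 c3@5, authorship ......
After op 3 (move_right): buffer="vfjeaq" (len 6), cursors c1@1 c2@5 c3@6, authorship ......
After op 4 (move_left): buffer="vfjeaq" (len 6), cursors c1@0 c2@4 c3@5, authorship ......
After op 5 (add_cursor(4)): buffer="vfjeaq" (len 6), cursors c1@0 c2@4 c4@4 c3@5, authorship ......
After op 6 (insert('r')): buffer="rvfjerrarq" (len 10), cursors c1@1 c2@7 c4@7 c3@9, authorship 1....24.3.
After op 7 (move_left): buffer="rvfjerrarq" (len 10), cursors c1@0 c2@6 c4@6 c3@8, authorship 1....24.3.
After op 8 (insert('k')): buffer="krvfjerkkrakrq" (len 14), cursors c1@1 c2@9 c4@9 c3@12, authorship 11....2244.33.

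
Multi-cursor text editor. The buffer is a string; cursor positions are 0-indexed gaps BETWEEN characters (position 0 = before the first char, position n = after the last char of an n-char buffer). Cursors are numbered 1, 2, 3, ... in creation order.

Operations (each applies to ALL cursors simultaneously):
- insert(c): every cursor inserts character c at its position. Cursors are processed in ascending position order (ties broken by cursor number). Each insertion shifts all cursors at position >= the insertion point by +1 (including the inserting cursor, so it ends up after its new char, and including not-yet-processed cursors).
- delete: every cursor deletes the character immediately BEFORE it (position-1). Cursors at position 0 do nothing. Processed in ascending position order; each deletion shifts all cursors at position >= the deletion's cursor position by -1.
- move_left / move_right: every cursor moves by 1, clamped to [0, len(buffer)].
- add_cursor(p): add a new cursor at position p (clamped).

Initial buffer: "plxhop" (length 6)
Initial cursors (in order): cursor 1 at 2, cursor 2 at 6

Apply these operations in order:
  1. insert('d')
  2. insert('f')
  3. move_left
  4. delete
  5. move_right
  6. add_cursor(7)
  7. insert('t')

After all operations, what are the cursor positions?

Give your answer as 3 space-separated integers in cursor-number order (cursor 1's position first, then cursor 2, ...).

After op 1 (insert('d')): buffer="pldxhopd" (len 8), cursors c1@3 c2@8, authorship ..1....2
After op 2 (insert('f')): buffer="pldfxhopdf" (len 10), cursors c1@4 c2@10, authorship ..11....22
After op 3 (move_left): buffer="pldfxhopdf" (len 10), cursors c1@3 c2@9, authorship ..11....22
After op 4 (delete): buffer="plfxhopf" (len 8), cursors c1@2 c2@7, authorship ..1....2
After op 5 (move_right): buffer="plfxhopf" (len 8), cursors c1@3 c2@8, authorship ..1....2
After op 6 (add_cursor(7)): buffer="plfxhopf" (len 8), cursors c1@3 c3@7 c2@8, authorship ..1....2
After op 7 (insert('t')): buffer="plftxhoptft" (len 11), cursors c1@4 c3@9 c2@11, authorship ..11....322

Answer: 4 11 9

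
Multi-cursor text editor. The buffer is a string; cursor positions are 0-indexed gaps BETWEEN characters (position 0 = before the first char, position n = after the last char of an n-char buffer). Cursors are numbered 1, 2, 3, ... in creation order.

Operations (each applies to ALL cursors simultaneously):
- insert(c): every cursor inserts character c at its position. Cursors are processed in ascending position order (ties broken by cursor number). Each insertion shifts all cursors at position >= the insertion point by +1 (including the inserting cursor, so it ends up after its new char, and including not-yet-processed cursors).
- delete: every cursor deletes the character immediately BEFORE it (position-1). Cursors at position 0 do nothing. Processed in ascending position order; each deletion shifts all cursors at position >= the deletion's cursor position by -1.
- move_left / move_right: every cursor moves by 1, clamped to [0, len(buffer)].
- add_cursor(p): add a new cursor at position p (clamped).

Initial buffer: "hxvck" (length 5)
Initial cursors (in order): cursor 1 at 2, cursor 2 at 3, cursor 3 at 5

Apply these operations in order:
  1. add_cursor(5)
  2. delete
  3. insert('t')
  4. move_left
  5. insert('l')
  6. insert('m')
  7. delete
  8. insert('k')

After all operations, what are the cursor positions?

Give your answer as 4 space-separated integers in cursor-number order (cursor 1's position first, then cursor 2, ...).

After op 1 (add_cursor(5)): buffer="hxvck" (len 5), cursors c1@2 c2@3 c3@5 c4@5, authorship .....
After op 2 (delete): buffer="h" (len 1), cursors c1@1 c2@1 c3@1 c4@1, authorship .
After op 3 (insert('t')): buffer="htttt" (len 5), cursors c1@5 c2@5 c3@5 c4@5, authorship .1234
After op 4 (move_left): buffer="htttt" (len 5), cursors c1@4 c2@4 c3@4 c4@4, authorship .1234
After op 5 (insert('l')): buffer="htttllllt" (len 9), cursors c1@8 c2@8 c3@8 c4@8, authorship .12312344
After op 6 (insert('m')): buffer="htttllllmmmmt" (len 13), cursors c1@12 c2@12 c3@12 c4@12, authorship .123123412344
After op 7 (delete): buffer="htttllllt" (len 9), cursors c1@8 c2@8 c3@8 c4@8, authorship .12312344
After op 8 (insert('k')): buffer="htttllllkkkkt" (len 13), cursors c1@12 c2@12 c3@12 c4@12, authorship .123123412344

Answer: 12 12 12 12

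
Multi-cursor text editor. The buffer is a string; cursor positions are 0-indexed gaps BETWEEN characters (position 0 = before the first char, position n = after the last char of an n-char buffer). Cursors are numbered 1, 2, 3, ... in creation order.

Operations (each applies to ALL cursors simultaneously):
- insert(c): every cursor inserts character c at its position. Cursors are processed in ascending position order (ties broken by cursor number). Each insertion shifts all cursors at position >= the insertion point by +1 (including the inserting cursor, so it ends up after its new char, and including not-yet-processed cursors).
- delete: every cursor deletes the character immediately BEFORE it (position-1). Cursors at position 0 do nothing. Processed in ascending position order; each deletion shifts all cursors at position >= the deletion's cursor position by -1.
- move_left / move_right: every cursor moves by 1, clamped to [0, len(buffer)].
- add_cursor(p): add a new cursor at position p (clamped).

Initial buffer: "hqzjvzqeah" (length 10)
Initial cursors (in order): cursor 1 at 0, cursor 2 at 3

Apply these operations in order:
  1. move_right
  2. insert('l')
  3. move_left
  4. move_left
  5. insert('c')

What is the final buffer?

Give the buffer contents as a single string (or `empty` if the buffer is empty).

Answer: chlqzcjlvzqeah

Derivation:
After op 1 (move_right): buffer="hqzjvzqeah" (len 10), cursors c1@1 c2@4, authorship ..........
After op 2 (insert('l')): buffer="hlqzjlvzqeah" (len 12), cursors c1@2 c2@6, authorship .1...2......
After op 3 (move_left): buffer="hlqzjlvzqeah" (len 12), cursors c1@1 c2@5, authorship .1...2......
After op 4 (move_left): buffer="hlqzjlvzqeah" (len 12), cursors c1@0 c2@4, authorship .1...2......
After op 5 (insert('c')): buffer="chlqzcjlvzqeah" (len 14), cursors c1@1 c2@6, authorship 1.1..2.2......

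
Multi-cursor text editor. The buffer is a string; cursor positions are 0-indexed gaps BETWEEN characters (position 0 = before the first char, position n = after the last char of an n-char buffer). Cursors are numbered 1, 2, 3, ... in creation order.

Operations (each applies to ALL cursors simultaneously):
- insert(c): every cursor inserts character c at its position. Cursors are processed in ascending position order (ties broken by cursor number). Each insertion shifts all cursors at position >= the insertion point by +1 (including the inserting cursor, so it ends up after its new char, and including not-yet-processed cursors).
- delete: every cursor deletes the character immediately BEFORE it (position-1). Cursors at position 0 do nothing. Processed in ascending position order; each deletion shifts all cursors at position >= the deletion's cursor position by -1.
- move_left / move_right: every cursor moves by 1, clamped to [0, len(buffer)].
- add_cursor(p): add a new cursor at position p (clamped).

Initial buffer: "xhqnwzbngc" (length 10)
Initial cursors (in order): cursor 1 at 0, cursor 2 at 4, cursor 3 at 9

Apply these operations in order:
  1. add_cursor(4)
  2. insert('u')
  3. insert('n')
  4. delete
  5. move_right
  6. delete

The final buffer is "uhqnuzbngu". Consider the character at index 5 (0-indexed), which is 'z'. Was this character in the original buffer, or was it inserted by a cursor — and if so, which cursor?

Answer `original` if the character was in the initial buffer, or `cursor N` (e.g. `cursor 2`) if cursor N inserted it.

After op 1 (add_cursor(4)): buffer="xhqnwzbngc" (len 10), cursors c1@0 c2@4 c4@4 c3@9, authorship ..........
After op 2 (insert('u')): buffer="uxhqnuuwzbnguc" (len 14), cursors c1@1 c2@7 c4@7 c3@13, authorship 1....24.....3.
After op 3 (insert('n')): buffer="unxhqnuunnwzbngunc" (len 18), cursors c1@2 c2@10 c4@10 c3@17, authorship 11....2424.....33.
After op 4 (delete): buffer="uxhqnuuwzbnguc" (len 14), cursors c1@1 c2@7 c4@7 c3@13, authorship 1....24.....3.
After op 5 (move_right): buffer="uxhqnuuwzbnguc" (len 14), cursors c1@2 c2@8 c4@8 c3@14, authorship 1....24.....3.
After op 6 (delete): buffer="uhqnuzbngu" (len 10), cursors c1@1 c2@5 c4@5 c3@10, authorship 1...2....3
Authorship (.=original, N=cursor N): 1 . . . 2 . . . . 3
Index 5: author = original

Answer: original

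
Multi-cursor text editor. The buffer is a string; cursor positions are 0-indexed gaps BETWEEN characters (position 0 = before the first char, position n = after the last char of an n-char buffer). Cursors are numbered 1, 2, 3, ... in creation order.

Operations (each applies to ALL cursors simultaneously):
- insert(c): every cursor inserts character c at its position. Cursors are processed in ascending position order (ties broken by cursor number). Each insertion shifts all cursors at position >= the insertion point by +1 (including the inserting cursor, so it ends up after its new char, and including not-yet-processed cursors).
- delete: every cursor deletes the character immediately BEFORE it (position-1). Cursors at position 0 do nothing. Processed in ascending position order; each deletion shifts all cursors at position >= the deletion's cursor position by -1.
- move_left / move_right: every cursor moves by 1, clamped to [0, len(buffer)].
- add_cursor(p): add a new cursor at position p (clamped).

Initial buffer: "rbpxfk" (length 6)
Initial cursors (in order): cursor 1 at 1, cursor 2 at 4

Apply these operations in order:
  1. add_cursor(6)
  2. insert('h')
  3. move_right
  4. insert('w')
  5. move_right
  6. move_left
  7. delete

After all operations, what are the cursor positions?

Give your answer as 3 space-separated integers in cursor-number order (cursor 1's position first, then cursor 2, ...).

After op 1 (add_cursor(6)): buffer="rbpxfk" (len 6), cursors c1@1 c2@4 c3@6, authorship ......
After op 2 (insert('h')): buffer="rhbpxhfkh" (len 9), cursors c1@2 c2@6 c3@9, authorship .1...2..3
After op 3 (move_right): buffer="rhbpxhfkh" (len 9), cursors c1@3 c2@7 c3@9, authorship .1...2..3
After op 4 (insert('w')): buffer="rhbwpxhfwkhw" (len 12), cursors c1@4 c2@9 c3@12, authorship .1.1..2.2.33
After op 5 (move_right): buffer="rhbwpxhfwkhw" (len 12), cursors c1@5 c2@10 c3@12, authorship .1.1..2.2.33
After op 6 (move_left): buffer="rhbwpxhfwkhw" (len 12), cursors c1@4 c2@9 c3@11, authorship .1.1..2.2.33
After op 7 (delete): buffer="rhbpxhfkw" (len 9), cursors c1@3 c2@7 c3@8, authorship .1...2..3

Answer: 3 7 8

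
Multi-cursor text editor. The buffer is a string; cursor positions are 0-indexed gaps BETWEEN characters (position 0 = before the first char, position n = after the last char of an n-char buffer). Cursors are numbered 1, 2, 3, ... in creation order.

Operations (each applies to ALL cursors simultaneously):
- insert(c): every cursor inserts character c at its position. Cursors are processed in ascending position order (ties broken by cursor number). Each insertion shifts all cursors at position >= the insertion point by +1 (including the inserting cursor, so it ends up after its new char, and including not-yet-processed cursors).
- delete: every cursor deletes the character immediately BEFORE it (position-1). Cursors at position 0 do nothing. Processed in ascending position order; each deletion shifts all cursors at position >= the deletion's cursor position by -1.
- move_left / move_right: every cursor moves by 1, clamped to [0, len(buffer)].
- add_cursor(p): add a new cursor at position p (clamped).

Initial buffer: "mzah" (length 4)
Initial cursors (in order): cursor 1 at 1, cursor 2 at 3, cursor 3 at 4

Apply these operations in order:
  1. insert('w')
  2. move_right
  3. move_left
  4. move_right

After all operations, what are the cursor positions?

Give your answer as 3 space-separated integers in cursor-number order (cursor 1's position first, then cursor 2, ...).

Answer: 3 6 7

Derivation:
After op 1 (insert('w')): buffer="mwzawhw" (len 7), cursors c1@2 c2@5 c3@7, authorship .1..2.3
After op 2 (move_right): buffer="mwzawhw" (len 7), cursors c1@3 c2@6 c3@7, authorship .1..2.3
After op 3 (move_left): buffer="mwzawhw" (len 7), cursors c1@2 c2@5 c3@6, authorship .1..2.3
After op 4 (move_right): buffer="mwzawhw" (len 7), cursors c1@3 c2@6 c3@7, authorship .1..2.3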